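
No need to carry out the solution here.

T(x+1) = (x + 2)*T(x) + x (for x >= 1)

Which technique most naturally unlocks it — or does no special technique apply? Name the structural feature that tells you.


Diagnosis: a summation factor — rescale the sequence by the product of the weights x + 2 so far — the recurrence collapses to a plain running sum.


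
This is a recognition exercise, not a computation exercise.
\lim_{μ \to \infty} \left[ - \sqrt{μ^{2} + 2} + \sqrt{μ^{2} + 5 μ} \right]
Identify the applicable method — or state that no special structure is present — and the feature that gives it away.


Diagnosis: conjugate multiplication — two divergent pieces with a minus sign between them and a radical in the mix: rationalize \sqrt{μ^{2} + 5 μ} - \sqrt{μ^{2} + 2} before any limit law applies.


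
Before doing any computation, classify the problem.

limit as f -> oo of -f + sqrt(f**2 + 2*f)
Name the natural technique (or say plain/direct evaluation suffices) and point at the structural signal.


Verdict: conjugate multiplication — the ∞ − ∞ radical form is the exact trigger for the conjugate maneuver.


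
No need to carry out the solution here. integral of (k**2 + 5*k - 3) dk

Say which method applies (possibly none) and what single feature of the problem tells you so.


Verdict: no special technique — a term-by-term power-rule job in k; no substitution or rearrangement earns its keep here.


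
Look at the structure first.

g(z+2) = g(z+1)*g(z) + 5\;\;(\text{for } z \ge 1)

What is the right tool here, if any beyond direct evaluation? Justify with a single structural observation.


Verdict: no special technique — the unknown sequence enters the update nonlinearly, so no linear method fits the recurrence as written — direct iteration remains.


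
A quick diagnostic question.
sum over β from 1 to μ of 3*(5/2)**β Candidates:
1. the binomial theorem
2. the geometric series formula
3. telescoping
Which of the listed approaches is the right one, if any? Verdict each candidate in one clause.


Best approach: the geometric series formula — each summand is the previous one scaled by 5/2; that constant multiplier is itself the geometric structure.
- the binomial theorem: the terms do not reassemble into a binomial power.
- the geometric series formula — applicable, and directly so.
- telescoping — the terms as presented offer no neighboring cancellation — a telescoping rewrite may exist, but the displayed structure does not hand one over.


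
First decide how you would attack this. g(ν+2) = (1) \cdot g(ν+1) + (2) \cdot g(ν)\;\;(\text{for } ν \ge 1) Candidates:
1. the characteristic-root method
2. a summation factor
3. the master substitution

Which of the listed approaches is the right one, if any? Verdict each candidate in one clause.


Diagnosis: the characteristic-root method — the recurrence treats every index alike (constant coefficients, no forcing) — precisely the regime where r^ν trials close it.
- the characteristic-root method: yes, a natural case for it.
- a summation factor — the recurrence reaches back more than one step, outside the first-order family a summation factor normalizes.
- the master substitution: this is shift-type recursion, outside the divide-and-conquer template.


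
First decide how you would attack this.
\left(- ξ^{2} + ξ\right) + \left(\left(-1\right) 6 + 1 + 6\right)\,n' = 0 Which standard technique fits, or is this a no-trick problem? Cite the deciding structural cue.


Verdict: no special technique — with n absent the equation is not coupled at all: direct integration in ξ.


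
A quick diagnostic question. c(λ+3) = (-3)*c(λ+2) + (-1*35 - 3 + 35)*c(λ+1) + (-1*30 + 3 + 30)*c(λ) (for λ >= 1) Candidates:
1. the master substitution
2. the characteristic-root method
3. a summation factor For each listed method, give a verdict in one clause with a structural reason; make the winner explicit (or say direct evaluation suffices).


Method: the characteristic-root method — shift-invariance with fixed coefficients calls for exponential trials; the characteristic polynomial finds every r^λ.
- the master substitution: no fixed divisor shrinks the index between calls.
- the characteristic-root method — a fit — the right tool for this form.
- a summation factor: a summation factor telescopes one-step recursions; this one carries higher-order memory.


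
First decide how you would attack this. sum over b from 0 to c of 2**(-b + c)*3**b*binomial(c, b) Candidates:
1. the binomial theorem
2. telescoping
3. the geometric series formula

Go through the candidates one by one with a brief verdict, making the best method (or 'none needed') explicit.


Technique: the binomial theorem — the summand is term b of a binomial expansion in 3 and 2; the whole sum is a single power.
- the binomial theorem — yes — fits the structure here.
- telescoping: in the displayed form, no term reappears at a neighboring index to cancel against.
- the geometric series formula: the term-to-term ratio drifts with the index — the one thing the geometric formula cannot absorb.


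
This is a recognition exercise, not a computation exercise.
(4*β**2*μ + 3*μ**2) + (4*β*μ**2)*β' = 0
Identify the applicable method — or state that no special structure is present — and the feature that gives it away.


Verdict: the exact-equation method — d/dβ of 4*β**2*μ + 3*μ**2 equals d/dμ of 4*β*μ**2: the form is a total differential of one potential — integrate it exactly.


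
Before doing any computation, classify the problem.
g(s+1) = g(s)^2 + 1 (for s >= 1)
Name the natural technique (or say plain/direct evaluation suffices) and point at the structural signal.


Diagnosis: no special technique — once the recursion is nonlinear, characteristic roots, master substitutions, and summation factors are all off the table.


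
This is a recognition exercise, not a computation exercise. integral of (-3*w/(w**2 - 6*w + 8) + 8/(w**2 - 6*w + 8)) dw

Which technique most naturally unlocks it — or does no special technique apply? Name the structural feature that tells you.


Diagnosis: partial fractions — the factorization of w**2 - 6*w + 8 is the whole battle; after it, each term is a table integral.


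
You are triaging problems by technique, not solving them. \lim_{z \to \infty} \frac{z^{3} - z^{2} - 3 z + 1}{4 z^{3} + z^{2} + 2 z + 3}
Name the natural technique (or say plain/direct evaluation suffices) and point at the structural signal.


Verdict: dominant-term comparison — as z grows, only the highest-degree terms matter — compare leading terms and read the limit off. l'Hôpital's at-infinity variant applies to the expression viewed as a single quotient; the leading-term comparison is the direct route.


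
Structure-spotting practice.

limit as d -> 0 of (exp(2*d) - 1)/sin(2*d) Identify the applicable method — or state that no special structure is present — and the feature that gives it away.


Diagnosis: l'Hôpital's rule (0/0) — substituting 0 gives 0 over 0; differentiate top and bottom once and re-evaluate. The standard small-argument limits would also carry it; the rule is the systematic route.


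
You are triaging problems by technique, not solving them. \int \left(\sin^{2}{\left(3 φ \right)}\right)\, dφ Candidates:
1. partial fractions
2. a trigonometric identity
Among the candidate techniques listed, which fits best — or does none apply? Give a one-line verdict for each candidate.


Verdict: a trigonometric identity — reduce \sin^{2}{\left(3 φ \right)} with the power-reduction formula and the integral becomes first-degree trigonometry.
- partial fractions: the expression is not a ratio of polynomials that decomposes further.
- a trigonometric identity — a fit — the right tool for this form.


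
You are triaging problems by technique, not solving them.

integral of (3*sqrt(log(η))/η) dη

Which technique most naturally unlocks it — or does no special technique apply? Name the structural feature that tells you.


Best approach: u-substitution — the only nontrivial dependence routes through log(η), whose derivative supplies the leftover factor up to a constant multiple — u = log(η) flattens it.


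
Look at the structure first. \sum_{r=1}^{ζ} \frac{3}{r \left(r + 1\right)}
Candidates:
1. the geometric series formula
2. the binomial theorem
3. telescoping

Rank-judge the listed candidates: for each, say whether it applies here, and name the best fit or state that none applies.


Verdict: telescoping — rewrite \frac{3}{r \left(r + 1\right)} as simple fractions and successive terms eat each other — only the edges survive.
- the geometric series formula: the ratio of consecutive terms depends on the index.
- the binomial theorem: there is no pair of bases whose matched powers would reassemble into a single binomial power.
- telescoping — a fit — the right tool for this form.


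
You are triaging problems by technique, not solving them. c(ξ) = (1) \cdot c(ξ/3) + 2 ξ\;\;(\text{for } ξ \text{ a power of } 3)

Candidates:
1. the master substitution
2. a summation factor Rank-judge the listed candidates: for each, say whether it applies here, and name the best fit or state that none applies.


Method: the master substitution — the argument shrinks by the factor 3, so measure the index on a logarithmic scale and the recursion becomes a shift.
- the master substitution — a fit — the right tool for this form.
- a summation factor — a divided-index call is outside the fixed-shift first-order family a summation factor normalizes.


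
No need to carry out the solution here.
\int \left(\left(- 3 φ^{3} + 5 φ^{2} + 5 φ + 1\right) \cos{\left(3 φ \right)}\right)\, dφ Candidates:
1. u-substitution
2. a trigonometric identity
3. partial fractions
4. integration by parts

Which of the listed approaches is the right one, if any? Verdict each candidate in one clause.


Best approach: integration by parts — a polynomial - 3 φ^{3} + 5 φ^{2} + 5 φ + 1 against the kernel \cos{\left(3 φ \right)} is the signature bounded-ladder case for integration by parts.
- u-substitution — no subexpression of the integrand pairs with its own derivative as a factor — individual terms may offer their own substitutions, but any change of variable covering the whole integral would have to be constructed from outside the expression.
- a trigonometric identity — neither the even-power reduction nor the product-to-sum identity applies to this structure.
- partial fractions — the expression is not a ratio of polynomials that decomposes further.
- integration by parts: yes, a natural case for it.


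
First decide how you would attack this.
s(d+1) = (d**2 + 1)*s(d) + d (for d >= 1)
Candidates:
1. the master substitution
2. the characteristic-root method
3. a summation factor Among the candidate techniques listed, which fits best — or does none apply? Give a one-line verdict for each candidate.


Method: a summation factor — first-order linear but the coefficient d**2 + 1 moves with the index — divide by the cumulative product and telescope.
- the master substitution — with no divided-index recursive call, reindexing by powers of a base buys nothing.
- the characteristic-root method — an index-dependent weight blocks the pure exponential ansatz.
- a summation factor — a fit — the right tool for this form.


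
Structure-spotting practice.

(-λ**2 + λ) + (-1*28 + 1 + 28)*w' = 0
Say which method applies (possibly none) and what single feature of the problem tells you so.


Diagnosis: no special technique — solved for the derivative, w never appears on the right — this is a direct integration in λ, not a differential-equations problem at heart.


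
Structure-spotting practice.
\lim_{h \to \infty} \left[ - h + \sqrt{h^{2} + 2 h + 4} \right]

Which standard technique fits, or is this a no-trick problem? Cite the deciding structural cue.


Best approach: conjugate multiplication — neither \sqrt{h^{2} + 2 h + 4} nor h converges alone, so rewrite their difference as a conjugate-rationalized quotient first.


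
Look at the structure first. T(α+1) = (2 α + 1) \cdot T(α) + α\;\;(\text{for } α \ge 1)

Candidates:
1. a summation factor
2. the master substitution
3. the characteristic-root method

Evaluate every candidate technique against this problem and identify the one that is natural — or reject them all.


Verdict: a summation factor — the coefficient 2 α + 1 drifts with the index, so no fixed root exists; normalizing by the cumulative product telescopes it.
- a summation factor: yes, a natural case for it.
- the master substitution: the recursion shifts the index rather than dividing it.
- the characteristic-root method — the coefficients vary with the index, breaking the constant-coefficient structure the method needs.


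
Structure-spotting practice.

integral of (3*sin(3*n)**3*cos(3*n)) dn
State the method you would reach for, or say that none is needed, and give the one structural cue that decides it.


Verdict: u-substitution — the only nontrivial dependence routes through sin(3*n), whose derivative supplies the leftover factor up to a constant multiple — u = sin(3*n) flattens it.


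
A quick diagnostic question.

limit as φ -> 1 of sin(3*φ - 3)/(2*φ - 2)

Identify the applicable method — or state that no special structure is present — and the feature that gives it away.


Method: l'Hôpital's rule (0/0) — plug in 1: top and bottom both hit zero, so differentiate each and retry. Known elementary limits would finish this too — the rule just bypasses the case analysis.


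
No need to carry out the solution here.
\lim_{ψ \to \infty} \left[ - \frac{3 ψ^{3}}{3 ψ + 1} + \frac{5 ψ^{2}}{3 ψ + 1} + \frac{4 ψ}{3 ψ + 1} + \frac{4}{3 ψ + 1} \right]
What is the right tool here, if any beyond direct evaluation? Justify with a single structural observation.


Diagnosis: dominant-term comparison — at large ψ only the top-degree terms survive; compare the leading terms and the limit falls out. As a single quotient, the ∞/∞ shape would yield to repeated differentiation as well — the growth comparison gets there in one look.


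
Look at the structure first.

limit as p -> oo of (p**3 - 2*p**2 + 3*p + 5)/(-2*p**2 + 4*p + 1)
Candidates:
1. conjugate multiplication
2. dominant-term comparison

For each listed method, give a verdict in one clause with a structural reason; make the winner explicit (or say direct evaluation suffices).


Verdict: dominant-term comparison — growth-rate triage: the leading powers of p decide the limit, everything else is noise.
- conjugate multiplication: no divergent radical difference is present for a conjugate pair to cancel.
- dominant-term comparison: yes, a natural case for it.


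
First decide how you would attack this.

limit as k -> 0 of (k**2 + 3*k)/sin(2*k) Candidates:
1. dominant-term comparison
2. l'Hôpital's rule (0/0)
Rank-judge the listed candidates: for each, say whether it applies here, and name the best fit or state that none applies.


Method: l'Hôpital's rule (0/0) — substituting 0 gives 0 over 0; differentiate top and bottom once and re-evaluate. Expanding numerator and denominator to first order gives the same value — the rule automates exactly that.
- dominant-term comparison: this limit is not decided by comparing leading-term growth at infinity.
- l'Hôpital's rule (0/0) — yes — fits the structure here.


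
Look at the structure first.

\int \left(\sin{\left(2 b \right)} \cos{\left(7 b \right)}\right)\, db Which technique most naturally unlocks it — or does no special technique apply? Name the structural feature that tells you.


Best approach: a trigonometric identity — \sin{\left(2 b \right)} \cos{\left(7 b \right)} mixes two frequencies; the product-to-sum identity splits it into single-frequency sinusoids.


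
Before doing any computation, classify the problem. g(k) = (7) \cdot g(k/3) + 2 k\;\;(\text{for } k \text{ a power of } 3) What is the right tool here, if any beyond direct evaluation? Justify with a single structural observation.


Verdict: the master substitution — the argument contracts 3-fold per step: reindex k exponentially and solve the linear recurrence in the new index.


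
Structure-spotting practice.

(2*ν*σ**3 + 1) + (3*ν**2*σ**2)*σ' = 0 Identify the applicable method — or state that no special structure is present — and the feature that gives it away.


Best approach: the exact-equation method — the cross partial derivatives of 2*ν*σ**3 + 1 and 3*ν**2*σ**2 agree, so the left side is the total differential of one potential in ν and σ.


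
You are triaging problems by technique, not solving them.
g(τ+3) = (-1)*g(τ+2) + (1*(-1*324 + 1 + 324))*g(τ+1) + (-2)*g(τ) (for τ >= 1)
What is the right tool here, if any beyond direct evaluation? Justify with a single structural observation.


Technique: the characteristic-root method — because shifting τ leaves the equation's coefficients unchanged, exponential trials reduce it to algebra.


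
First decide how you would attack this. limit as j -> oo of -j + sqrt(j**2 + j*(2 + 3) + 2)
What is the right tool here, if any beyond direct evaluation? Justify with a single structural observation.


Diagnosis: conjugate multiplication — sqrt(j**2 + j*(2 + 3) + 2) and j both blow up, but their difference is tame once the conjugate rationalizes it.


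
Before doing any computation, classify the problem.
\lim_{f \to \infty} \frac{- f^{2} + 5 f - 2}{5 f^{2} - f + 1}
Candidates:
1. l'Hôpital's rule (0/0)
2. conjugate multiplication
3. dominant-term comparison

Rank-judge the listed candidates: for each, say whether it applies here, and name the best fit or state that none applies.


Verdict: dominant-term comparison — divide by the highest power of f present: lower-order terms vanish and the dominant ratio remains.
- l'Hôpital's rule (0/0): viewed as a single quotient this runs to ∞/∞, not the 0/0 clash this candidate addresses; an at-infinity variant of the rule would resolve it, but comparing leading growth reads the answer without differentiating.
- conjugate multiplication: no divergent radical difference is present for a conjugate pair to cancel.
- dominant-term comparison: applicable, and directly so.


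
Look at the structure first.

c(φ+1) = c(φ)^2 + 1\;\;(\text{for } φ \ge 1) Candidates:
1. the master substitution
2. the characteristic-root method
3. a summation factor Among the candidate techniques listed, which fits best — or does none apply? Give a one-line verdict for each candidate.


Technique: no special technique — the unknown enters the rule nonlinearly, not as a weighted sum — no linear method is even well-posed.
- the master substitution: with no divided-index recursive call, reindexing by powers of a base buys nothing.
- the characteristic-root method: nonlinearity rules out exponential-mode superposition from the start.
- a summation factor — no summation factor applies — the rule is not linear in the sequence values.


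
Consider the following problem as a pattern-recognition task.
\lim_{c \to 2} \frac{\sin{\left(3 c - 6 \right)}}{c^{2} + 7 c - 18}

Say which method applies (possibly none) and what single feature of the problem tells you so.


Diagnosis: l'Hôpital's rule (0/0) — plug in 2: top and bottom both hit zero, so differentiate each and retry. The standard small-argument limits would also carry it; the rule is the systematic route.


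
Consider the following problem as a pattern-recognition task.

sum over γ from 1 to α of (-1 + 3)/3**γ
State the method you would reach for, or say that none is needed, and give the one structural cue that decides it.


Diagnosis: the geometric series formula — consecutive terms stand in a fixed index-free ratio — the geometric sum formula closes it.


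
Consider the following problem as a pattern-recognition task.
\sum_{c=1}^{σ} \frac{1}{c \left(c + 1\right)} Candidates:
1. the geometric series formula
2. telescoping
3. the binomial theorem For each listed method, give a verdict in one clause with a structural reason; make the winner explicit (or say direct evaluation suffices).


Diagnosis: telescoping — \frac{1}{c \left(c + 1\right)} decomposes into shift-paired simple fractions; the series telescopes to finitely many boundary pieces.
- the geometric series formula: no single multiplier carries one term to the next throughout the sum.
- telescoping: applicable, and directly so.
- the binomial theorem — no binomial coefficients pair with matched powers.


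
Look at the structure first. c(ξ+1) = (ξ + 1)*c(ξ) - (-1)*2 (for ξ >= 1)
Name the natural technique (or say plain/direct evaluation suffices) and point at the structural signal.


Technique: a summation factor — it is first-order linear but the coefficient ξ + 1 depends on the index, so multiply through by a summation factor to telescope it.


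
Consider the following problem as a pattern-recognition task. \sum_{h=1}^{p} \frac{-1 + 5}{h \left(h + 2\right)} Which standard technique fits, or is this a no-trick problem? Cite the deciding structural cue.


Best approach: telescoping — split \frac{-1 + 5}{h \left(h + 2\right)} by partial fractions and the pieces are one function at shifted arguments — interior terms cancel.


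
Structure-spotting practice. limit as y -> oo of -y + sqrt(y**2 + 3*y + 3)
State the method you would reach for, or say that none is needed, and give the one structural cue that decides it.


Verdict: conjugate multiplication — an infinity-minus-infinity difference with a surviving radical — multiply by the conjugate to cancel the divergence.


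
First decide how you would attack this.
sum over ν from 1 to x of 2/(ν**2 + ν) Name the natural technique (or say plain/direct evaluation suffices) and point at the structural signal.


Best approach: telescoping — 2/(ν**2 + ν) decomposes into shift-paired simple fractions; the series telescopes to finitely many boundary pieces.


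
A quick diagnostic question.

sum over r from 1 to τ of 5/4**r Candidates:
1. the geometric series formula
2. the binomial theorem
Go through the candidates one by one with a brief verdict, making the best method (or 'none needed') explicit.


Diagnosis: the geometric series formula — consecutive terms stand in a fixed index-free ratio — the geometric sum formula closes it.
- the geometric series formula: applicable, and directly so.
- the binomial theorem: there is no sum-raised-to-a-power identity hiding in these terms.


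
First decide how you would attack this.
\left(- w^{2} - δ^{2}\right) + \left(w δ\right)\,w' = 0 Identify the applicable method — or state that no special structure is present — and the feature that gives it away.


Technique: the homogeneous substitution — the slope's numerator and denominator share total degree; set v = w/δ and the equation drops to separable form. A Bernoulli substitution is a fair alternative on this equation directly; the homogeneous reading takes it as given.


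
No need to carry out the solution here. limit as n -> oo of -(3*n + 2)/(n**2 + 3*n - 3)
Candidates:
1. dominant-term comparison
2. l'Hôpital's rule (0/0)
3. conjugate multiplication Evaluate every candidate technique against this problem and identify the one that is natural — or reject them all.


Verdict: dominant-term comparison — growth-rate triage: the leading powers of n decide the limit, everything else is noise.
- dominant-term comparison: a fit — the right tool for this form.
- l'Hôpital's rule (0/0) — no 0/0 form appears: written as one quotient, top and bottom both grow without bound, and the ratio is decided by their leading terms.
- conjugate multiplication: no difference of divergent radicals appears, so rationalizing has nothing to cancel.


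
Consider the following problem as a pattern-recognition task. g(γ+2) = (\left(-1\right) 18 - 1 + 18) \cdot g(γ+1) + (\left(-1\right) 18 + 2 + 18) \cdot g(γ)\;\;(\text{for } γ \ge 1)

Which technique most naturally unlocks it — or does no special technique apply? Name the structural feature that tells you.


Best approach: the characteristic-root method — because shifting γ leaves the equation's coefficients unchanged, exponential trials reduce it to algebra.


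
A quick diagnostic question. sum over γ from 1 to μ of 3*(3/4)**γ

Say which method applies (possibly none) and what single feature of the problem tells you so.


Technique: the geometric series formula — each term is 3/4 times the previous one, so the geometric-series formula applies directly.


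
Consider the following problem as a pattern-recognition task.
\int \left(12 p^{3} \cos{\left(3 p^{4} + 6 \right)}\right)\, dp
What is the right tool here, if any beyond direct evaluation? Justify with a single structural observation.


Best approach: u-substitution — viewed as a product, the integrand is a composition evaluated at 3 p^{4} + 6 times (a constant multiple of) that inner expression's derivative, so u = 3 p^{4} + 6 makes it elementary.


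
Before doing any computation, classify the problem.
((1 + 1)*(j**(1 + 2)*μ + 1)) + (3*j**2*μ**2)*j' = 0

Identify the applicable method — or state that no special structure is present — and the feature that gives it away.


Best approach: the exact-equation method — because the two cross partials coincide, the form is conservative as written — recover its potential in (μ, j).


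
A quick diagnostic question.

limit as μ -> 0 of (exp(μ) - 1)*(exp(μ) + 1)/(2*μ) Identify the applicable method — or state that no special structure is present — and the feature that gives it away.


Verdict: l'Hôpital's rule (0/0) — the 0/0 form at 0 is the signature situation for l'Hôpital's rule. One could equally expand both pieces locally and compare leading terms; the rule does that in one stroke.


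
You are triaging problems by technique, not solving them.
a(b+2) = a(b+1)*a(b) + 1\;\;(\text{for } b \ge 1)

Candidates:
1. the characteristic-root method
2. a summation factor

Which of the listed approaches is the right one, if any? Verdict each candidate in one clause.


Verdict: no special technique — the sequence value feeds back through itself nonlinearly — linear superposition fails, and every superposition-based closed form fails with it.
- the characteristic-root method: nonlinearity rules out exponential-mode superposition from the start.
- a summation factor: the recursion is nonlinear — outside the first-order linear family a summation factor addresses.


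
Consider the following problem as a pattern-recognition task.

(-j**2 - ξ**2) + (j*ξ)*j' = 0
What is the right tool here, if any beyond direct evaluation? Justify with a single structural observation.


Diagnosis: the homogeneous substitution — solved for the derivative, the right side is unchanged under scaling ξ and j together — it depends only on the ratio j/ξ, so substitute a single ratio variable. This doubles as a Bernoulli equation in the unknown as written; the homogeneous route needs no setup at all.


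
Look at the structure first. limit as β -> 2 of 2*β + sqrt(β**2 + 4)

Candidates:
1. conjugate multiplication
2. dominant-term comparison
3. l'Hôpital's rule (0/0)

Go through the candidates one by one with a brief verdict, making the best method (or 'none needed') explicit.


Verdict: no special technique — the expression is continuous at the evaluation point — substitute directly; no indeterminate form appears.
- conjugate multiplication: there is no infinity-minus-infinity radical difference to rationalize.
- dominant-term comparison — no dominant power emerges to decide the limit by degree comparison.
- l'Hôpital's rule (0/0) — evaluation at the point is determinate, so the rule has nothing to repair.


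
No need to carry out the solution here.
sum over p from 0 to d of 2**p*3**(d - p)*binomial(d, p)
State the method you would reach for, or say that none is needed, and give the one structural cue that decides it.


Method: the binomial theorem — binomial coefficients against complementary powers of 2 and 3: recognize the binomial expansion and resum.


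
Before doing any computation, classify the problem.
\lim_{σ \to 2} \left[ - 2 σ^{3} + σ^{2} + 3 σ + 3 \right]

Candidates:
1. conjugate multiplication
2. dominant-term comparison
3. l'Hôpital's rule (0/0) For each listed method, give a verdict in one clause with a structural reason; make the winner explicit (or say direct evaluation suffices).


Diagnosis: no special technique — the function is continuous at 2; evaluation is itself the limit, no machinery required.
- conjugate multiplication: there are no radicals in tension whose conjugate would simplify matters.
- dominant-term comparison: leading-power comparison does not apply to this form.
- l'Hôpital's rule (0/0) — substituting the point gives a finite value outright — there is no indeterminate clash to repair.


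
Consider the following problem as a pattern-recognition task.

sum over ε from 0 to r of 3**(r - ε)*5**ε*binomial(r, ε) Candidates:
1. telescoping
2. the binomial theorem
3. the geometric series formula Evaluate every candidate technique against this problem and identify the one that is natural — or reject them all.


Best approach: the binomial theorem — the binomial coefficients weight matched powers of 5 and 3, which is exactly the expansion of a binomial power.
- telescoping: the summand is not presented as a shifted difference — a telescoping rewrite may exist, but the displayed structure does not offer one.
- the binomial theorem: yes — fits the structure here.
- the geometric series formula: dividing successive terms gives an index-dependent quantity, not a constant.


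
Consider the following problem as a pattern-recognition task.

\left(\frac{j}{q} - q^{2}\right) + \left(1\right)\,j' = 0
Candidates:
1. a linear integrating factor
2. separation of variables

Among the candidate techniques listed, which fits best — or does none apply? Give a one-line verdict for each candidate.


Best approach: a linear integrating factor — linear in the unknown with genuine forcing: multiply through by the exponential of the integrated coefficient and the left side closes into one derivative.
- a linear integrating factor: yes, a natural case for it.
- separation of variables: no division isolates the independent variable from the unknown.


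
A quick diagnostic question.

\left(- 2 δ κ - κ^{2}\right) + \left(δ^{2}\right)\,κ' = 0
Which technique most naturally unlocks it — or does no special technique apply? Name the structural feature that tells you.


Verdict: the homogeneous substitution — scaling δ and κ together leaves the slope fixed — it depends only on κ/δ, so substitute the ratio. A Bernoulli rewrite works here as the equation stands — the homogeneous substitution is the more immediate reading.


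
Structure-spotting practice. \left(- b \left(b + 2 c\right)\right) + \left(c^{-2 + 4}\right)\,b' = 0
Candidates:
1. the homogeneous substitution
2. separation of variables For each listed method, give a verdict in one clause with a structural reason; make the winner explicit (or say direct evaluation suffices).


Method: the homogeneous substitution — the slope's numerator and denominator share total degree; set v = b/c and the equation drops to separable form. A Bernoulli substitution is a fair alternative on this equation directly; the homogeneous reading takes it as given.
- the homogeneous substitution — applies; the problem has the shape this method handles.
- separation of variables — no division isolates the independent variable from the unknown.


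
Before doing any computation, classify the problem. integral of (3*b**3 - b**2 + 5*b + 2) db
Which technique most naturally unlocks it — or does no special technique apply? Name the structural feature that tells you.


Verdict: no special technique — nothing composite, nothing rational, nothing trigonometric — each constant-multiple power of b integrates by the power rule alone.


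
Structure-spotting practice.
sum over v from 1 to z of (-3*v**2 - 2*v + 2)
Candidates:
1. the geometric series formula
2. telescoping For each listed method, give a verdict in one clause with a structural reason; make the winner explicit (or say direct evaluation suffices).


Best approach: no special technique — the sum is polynomial through and through; closed forms for each power of v finish it directly.
- the geometric series formula — the term-to-term ratio changes with the index, so the geometric formula cannot close it.
- telescoping — the terms as presented offer no neighboring cancellation — a telescoping rewrite may exist, but the displayed structure does not hand one over.


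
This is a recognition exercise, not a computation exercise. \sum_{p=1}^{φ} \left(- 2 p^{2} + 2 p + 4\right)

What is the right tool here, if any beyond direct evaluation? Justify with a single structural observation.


Verdict: no special technique — Faulhaber territory: sum each constant-multiple power of p with its closed-form formula, no trick required.


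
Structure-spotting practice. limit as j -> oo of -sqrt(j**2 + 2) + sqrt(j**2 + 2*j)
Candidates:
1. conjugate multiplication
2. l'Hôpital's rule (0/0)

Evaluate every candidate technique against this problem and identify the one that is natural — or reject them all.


Verdict: conjugate multiplication — turning the difference into a conjugate-rationalized ratio makes the limit readable.
- conjugate multiplication — applies; the problem has the shape this method handles.
- l'Hôpital's rule (0/0) — no quotient structure at all: the clash is ∞ minus ∞, which rationalizing converts into a tractable ratio.


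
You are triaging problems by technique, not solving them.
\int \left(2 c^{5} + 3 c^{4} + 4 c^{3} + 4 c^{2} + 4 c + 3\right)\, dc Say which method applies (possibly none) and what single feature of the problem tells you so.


Method: no special technique — the integrand is a sum of constant multiples of powers of c — integrate term by term.


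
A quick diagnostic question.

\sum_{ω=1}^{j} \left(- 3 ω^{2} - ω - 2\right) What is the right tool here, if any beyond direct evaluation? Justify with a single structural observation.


Technique: no special technique — no ratio, no shift structure, no binomial pattern: sum the constant-multiple powers of ω with known formulas.


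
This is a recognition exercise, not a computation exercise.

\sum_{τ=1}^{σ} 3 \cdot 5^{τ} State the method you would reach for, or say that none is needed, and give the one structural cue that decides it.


Method: the geometric series formula — each summand is the previous one scaled by 5; that constant multiplier is itself the geometric structure.


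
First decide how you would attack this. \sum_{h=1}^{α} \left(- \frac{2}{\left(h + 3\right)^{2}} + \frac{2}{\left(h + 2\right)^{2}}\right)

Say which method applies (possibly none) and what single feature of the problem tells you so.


Method: telescoping — spot the paired structure — each term adds \frac{2}{\left(h + 2\right)^{2}} and subtracts its successor value, which the next term restores: the definition of a telescoping chain.


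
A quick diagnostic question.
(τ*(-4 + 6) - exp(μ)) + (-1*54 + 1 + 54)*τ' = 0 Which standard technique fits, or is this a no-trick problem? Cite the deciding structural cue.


Method: a linear integrating factor — τ enters only linearly with coefficient (-4 + 6); multiply by exp of the integral of (-4 + 6) and the left side becomes one derivative.


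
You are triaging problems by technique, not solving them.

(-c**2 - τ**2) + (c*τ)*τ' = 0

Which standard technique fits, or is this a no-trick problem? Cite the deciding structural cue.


Verdict: the homogeneous substitution — the slope is degree-zero homogeneous: the ratio substitution v = τ/c collapses it. A Bernoulli substitution is a fair alternative on this equation directly; the homogeneous reading takes it as given.


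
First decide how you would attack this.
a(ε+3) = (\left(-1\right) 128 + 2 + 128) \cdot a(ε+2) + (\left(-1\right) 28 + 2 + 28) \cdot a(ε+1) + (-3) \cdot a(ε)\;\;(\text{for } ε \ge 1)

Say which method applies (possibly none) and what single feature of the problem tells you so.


Diagnosis: the characteristic-root method — no index-dependence in the weights and nothing inhomogeneous: classic characteristic-equation setup.


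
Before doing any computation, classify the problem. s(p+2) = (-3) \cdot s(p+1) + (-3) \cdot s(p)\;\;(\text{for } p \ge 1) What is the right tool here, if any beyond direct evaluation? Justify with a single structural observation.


Verdict: the characteristic-root method — shift-invariance with fixed coefficients calls for exponential trials; the characteristic polynomial finds every r^p.


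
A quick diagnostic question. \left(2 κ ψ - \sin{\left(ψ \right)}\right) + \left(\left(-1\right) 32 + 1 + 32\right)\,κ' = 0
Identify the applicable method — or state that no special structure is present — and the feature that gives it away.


Diagnosis: a linear integrating factor — the unknown enters only to the first power against a nonzero forcing term — the integrating-factor template applies directly.


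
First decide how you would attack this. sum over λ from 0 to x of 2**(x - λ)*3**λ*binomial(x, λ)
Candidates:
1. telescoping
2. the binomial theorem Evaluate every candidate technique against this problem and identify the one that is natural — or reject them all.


Method: the binomial theorem — the binomial coefficients weight matched powers of 3 and 2, which is exactly the expansion of a binomial power.
- telescoping — in the displayed form, no term reappears at a neighboring index to cancel against.
- the binomial theorem: yes, a natural case for it.


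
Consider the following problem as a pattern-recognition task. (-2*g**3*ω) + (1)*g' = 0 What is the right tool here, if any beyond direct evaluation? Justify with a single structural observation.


Best approach: separation of variables — solved for the derivative, the right side splits multiplicatively into a function of each variable alone — divide and integrate each side.


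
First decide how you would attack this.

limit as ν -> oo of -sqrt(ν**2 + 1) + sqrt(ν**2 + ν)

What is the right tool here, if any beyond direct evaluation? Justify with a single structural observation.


Diagnosis: conjugate multiplication — infinity minus infinity with a radical in play — multiply by the conjugate so the divergences of sqrt(ν**2 + ν) and sqrt(ν**2 + 1) annihilate.


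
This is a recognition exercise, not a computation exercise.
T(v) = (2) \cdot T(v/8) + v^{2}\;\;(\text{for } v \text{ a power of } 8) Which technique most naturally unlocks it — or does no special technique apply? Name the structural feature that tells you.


Verdict: the master substitution — the argument shrinks by the factor 8, so measure the index on a logarithmic scale and the recursion becomes a shift.


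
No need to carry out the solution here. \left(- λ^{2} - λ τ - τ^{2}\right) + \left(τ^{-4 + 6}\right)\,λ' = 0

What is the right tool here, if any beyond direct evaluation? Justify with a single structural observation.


Verdict: the homogeneous substitution — scaling τ and λ together leaves the slope fixed — it depends only on λ/τ, so substitute the ratio.


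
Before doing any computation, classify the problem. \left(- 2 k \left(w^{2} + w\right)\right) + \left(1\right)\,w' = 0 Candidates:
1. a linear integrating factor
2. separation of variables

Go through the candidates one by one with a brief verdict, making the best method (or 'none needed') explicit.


Technique: separation of variables — one side of the product carries the independent variable, the other the unknown — the textbook separation shape. Rearranged, this also fits the Bernoulli template directly; separation reads the product structure as given.
- a linear integrating factor: a nonlinear term in the unknown puts this outside the integrating-factor template.
- separation of variables: yes, a natural case for it.
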